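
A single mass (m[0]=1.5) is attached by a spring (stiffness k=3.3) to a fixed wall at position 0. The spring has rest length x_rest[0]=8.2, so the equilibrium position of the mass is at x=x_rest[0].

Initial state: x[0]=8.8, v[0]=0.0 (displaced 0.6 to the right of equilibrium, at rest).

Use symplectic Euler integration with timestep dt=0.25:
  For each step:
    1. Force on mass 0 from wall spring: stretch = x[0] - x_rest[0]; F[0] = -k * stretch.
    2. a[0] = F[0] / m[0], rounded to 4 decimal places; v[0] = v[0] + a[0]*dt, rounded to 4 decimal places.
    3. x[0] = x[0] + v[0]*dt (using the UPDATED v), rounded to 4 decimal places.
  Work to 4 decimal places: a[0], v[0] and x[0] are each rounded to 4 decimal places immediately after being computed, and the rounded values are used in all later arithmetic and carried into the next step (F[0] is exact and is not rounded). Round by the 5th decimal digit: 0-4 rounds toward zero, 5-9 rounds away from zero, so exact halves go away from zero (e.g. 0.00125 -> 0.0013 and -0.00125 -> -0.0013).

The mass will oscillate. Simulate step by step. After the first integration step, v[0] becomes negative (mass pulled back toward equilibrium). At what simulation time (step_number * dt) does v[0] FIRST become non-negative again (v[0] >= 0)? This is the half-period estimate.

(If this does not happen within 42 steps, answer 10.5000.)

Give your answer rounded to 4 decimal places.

Step 0: x=[8.8000] v=[0.0000]
Step 1: x=[8.7175] v=[-0.3300]
Step 2: x=[8.5639] v=[-0.6146]
Step 3: x=[8.3602] v=[-0.8148]
Step 4: x=[8.1345] v=[-0.9029]
Step 5: x=[7.9178] v=[-0.8669]
Step 6: x=[7.7399] v=[-0.7117]
Step 7: x=[7.6252] v=[-0.4587]
Step 8: x=[7.5896] v=[-0.1426]
Step 9: x=[7.6379] v=[0.1931]
First v>=0 after going negative at step 9, time=2.2500

Answer: 2.2500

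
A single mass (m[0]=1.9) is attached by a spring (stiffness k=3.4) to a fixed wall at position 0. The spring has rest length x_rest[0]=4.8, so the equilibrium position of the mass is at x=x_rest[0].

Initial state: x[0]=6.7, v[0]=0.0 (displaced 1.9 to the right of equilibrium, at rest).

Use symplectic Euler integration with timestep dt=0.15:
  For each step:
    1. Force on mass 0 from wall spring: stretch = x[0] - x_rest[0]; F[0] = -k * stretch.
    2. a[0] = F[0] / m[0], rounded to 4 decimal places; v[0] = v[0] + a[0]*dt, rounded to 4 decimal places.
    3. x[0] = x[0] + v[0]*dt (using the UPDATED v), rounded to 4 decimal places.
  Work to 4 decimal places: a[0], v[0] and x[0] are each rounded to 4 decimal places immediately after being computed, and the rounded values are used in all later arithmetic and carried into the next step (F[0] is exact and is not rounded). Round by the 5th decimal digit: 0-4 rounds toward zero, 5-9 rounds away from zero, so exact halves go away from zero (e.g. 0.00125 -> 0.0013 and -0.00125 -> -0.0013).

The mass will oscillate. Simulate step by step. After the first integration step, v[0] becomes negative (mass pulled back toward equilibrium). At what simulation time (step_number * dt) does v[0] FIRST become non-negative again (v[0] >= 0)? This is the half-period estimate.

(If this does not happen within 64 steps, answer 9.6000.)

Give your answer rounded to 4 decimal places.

Answer: 2.4000

Derivation:
Step 0: x=[6.7000] v=[0.0000]
Step 1: x=[6.6235] v=[-0.5100]
Step 2: x=[6.4736] v=[-0.9995]
Step 3: x=[6.2563] v=[-1.4487]
Step 4: x=[5.9804] v=[-1.8396]
Step 5: x=[5.6569] v=[-2.1564]
Step 6: x=[5.2989] v=[-2.3864]
Step 7: x=[4.9209] v=[-2.5203]
Step 8: x=[4.5380] v=[-2.5527]
Step 9: x=[4.1656] v=[-2.4824]
Step 10: x=[3.8188] v=[-2.3121]
Step 11: x=[3.5115] v=[-2.0487]
Step 12: x=[3.2561] v=[-1.7028]
Step 13: x=[3.0628] v=[-1.2884]
Step 14: x=[2.9395] v=[-0.8221]
Step 15: x=[2.8911] v=[-0.3227]
Step 16: x=[2.9196] v=[0.1897]
First v>=0 after going negative at step 16, time=2.4000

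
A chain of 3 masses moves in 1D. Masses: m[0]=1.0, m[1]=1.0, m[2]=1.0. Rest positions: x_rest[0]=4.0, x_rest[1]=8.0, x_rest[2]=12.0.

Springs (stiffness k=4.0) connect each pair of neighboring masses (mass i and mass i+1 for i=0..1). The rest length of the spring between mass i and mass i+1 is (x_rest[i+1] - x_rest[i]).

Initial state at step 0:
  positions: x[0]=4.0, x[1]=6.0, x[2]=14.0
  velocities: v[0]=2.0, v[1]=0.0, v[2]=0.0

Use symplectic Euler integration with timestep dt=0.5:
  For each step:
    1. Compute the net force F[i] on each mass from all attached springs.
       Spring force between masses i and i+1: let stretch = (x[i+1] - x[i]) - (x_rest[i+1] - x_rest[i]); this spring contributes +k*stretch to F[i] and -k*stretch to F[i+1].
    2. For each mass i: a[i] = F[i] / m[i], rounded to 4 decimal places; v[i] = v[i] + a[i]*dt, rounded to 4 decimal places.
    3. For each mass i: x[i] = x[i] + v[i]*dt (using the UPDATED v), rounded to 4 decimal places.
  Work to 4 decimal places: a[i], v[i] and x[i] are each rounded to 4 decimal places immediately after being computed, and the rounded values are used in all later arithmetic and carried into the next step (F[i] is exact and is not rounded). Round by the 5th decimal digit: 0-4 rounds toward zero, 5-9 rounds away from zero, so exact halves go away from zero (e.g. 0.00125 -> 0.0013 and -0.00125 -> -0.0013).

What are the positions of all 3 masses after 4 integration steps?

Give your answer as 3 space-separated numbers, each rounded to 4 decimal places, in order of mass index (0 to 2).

Step 0: x=[4.0000 6.0000 14.0000] v=[2.0000 0.0000 0.0000]
Step 1: x=[3.0000 12.0000 10.0000] v=[-2.0000 12.0000 -8.0000]
Step 2: x=[7.0000 7.0000 12.0000] v=[8.0000 -10.0000 4.0000]
Step 3: x=[7.0000 7.0000 13.0000] v=[0.0000 0.0000 2.0000]
Step 4: x=[3.0000 13.0000 12.0000] v=[-8.0000 12.0000 -2.0000]

Answer: 3.0000 13.0000 12.0000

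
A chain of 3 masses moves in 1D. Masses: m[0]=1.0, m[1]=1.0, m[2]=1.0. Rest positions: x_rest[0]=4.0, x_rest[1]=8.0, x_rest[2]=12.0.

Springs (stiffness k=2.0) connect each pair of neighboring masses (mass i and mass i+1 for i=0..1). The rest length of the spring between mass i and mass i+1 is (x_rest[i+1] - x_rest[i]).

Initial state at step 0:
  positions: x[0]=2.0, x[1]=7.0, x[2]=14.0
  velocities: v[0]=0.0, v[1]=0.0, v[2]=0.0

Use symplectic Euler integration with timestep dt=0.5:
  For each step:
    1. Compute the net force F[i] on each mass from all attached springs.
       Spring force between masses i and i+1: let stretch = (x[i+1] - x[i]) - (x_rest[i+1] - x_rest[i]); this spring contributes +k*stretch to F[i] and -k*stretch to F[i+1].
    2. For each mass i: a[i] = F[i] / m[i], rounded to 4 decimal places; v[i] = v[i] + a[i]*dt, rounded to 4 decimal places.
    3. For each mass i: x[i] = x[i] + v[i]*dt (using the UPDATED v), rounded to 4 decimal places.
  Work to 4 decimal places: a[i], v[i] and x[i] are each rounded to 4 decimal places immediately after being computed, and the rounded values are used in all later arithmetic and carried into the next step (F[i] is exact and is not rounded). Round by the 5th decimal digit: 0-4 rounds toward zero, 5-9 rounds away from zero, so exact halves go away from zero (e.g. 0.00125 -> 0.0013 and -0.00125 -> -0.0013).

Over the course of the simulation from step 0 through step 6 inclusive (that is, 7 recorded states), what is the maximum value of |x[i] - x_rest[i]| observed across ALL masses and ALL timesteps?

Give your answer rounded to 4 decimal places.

Answer: 2.1875

Derivation:
Step 0: x=[2.0000 7.0000 14.0000] v=[0.0000 0.0000 0.0000]
Step 1: x=[2.5000 8.0000 12.5000] v=[1.0000 2.0000 -3.0000]
Step 2: x=[3.7500 8.5000 10.7500] v=[2.5000 1.0000 -3.5000]
Step 3: x=[5.3750 7.7500 9.8750] v=[3.2500 -1.5000 -1.7500]
Step 4: x=[6.1875 6.8750 9.9375] v=[1.6250 -1.7500 0.1250]
Step 5: x=[5.3438 7.1875 10.4688] v=[-1.6875 0.6250 1.0625]
Step 6: x=[3.4219 8.2188 11.3594] v=[-3.8438 2.0626 1.7812]
Max displacement = 2.1875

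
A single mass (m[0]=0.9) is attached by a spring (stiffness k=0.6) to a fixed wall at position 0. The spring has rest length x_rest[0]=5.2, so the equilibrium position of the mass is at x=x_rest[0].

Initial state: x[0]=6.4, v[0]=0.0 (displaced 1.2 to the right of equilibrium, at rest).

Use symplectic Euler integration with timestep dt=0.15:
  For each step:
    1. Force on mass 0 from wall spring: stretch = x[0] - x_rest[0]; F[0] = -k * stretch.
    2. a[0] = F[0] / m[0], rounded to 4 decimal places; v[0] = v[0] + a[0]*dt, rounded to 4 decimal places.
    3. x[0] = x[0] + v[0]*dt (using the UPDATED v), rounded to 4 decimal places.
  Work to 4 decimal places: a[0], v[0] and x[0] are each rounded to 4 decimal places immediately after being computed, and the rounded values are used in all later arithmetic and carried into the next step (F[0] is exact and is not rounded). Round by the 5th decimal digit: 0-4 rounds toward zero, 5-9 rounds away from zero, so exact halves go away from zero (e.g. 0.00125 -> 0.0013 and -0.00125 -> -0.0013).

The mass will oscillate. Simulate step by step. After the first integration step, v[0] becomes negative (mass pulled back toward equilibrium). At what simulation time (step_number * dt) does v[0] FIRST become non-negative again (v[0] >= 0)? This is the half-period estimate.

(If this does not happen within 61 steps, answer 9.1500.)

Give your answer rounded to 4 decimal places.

Answer: 3.9000

Derivation:
Step 0: x=[6.4000] v=[0.0000]
Step 1: x=[6.3820] v=[-0.1200]
Step 2: x=[6.3463] v=[-0.2382]
Step 3: x=[6.2934] v=[-0.3528]
Step 4: x=[6.2241] v=[-0.4621]
Step 5: x=[6.1394] v=[-0.5645]
Step 6: x=[6.0406] v=[-0.6584]
Step 7: x=[5.9292] v=[-0.7425]
Step 8: x=[5.8069] v=[-0.8154]
Step 9: x=[5.6755] v=[-0.8761]
Step 10: x=[5.5369] v=[-0.9237]
Step 11: x=[5.3933] v=[-0.9574]
Step 12: x=[5.2468] v=[-0.9767]
Step 13: x=[5.0996] v=[-0.9814]
Step 14: x=[4.9539] v=[-0.9714]
Step 15: x=[4.8119] v=[-0.9468]
Step 16: x=[4.6757] v=[-0.9080]
Step 17: x=[4.5474] v=[-0.8556]
Step 18: x=[4.4289] v=[-0.7903]
Step 19: x=[4.3219] v=[-0.7132]
Step 20: x=[4.2281] v=[-0.6254]
Step 21: x=[4.1489] v=[-0.5282]
Step 22: x=[4.0854] v=[-0.4231]
Step 23: x=[4.0387] v=[-0.3116]
Step 24: x=[4.0094] v=[-0.1955]
Step 25: x=[3.9979] v=[-0.0764]
Step 26: x=[4.0045] v=[0.0438]
First v>=0 after going negative at step 26, time=3.9000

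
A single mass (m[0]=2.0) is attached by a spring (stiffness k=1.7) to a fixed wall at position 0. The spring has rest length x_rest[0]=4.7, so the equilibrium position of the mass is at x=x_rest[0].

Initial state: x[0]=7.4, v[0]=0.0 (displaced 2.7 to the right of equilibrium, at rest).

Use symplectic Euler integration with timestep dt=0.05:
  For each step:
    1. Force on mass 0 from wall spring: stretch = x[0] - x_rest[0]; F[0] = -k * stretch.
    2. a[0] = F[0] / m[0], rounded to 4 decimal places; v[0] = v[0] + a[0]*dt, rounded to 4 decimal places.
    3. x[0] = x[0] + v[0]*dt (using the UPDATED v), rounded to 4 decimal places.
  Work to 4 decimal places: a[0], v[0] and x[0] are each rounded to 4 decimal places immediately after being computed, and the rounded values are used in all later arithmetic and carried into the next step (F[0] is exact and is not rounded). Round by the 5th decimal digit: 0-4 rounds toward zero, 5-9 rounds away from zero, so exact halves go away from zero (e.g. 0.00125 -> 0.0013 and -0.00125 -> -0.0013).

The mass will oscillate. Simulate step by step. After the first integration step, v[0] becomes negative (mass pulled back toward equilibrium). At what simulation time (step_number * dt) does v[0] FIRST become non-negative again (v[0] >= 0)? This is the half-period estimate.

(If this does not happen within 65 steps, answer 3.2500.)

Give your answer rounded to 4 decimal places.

Step 0: x=[7.4000] v=[0.0000]
Step 1: x=[7.3943] v=[-0.1148]
Step 2: x=[7.3828] v=[-0.2293]
Step 3: x=[7.3656] v=[-0.3433]
Step 4: x=[7.3428] v=[-0.4566]
Step 5: x=[7.3144] v=[-0.5689]
Step 6: x=[7.2804] v=[-0.6800]
Step 7: x=[7.2409] v=[-0.7897]
Step 8: x=[7.1960] v=[-0.8977]
Step 9: x=[7.1458] v=[-1.0038]
Step 10: x=[7.0904] v=[-1.1077]
Step 11: x=[7.0299] v=[-1.2093]
Step 12: x=[6.9645] v=[-1.3083]
Step 13: x=[6.8943] v=[-1.4045]
Step 14: x=[6.8194] v=[-1.4978]
Step 15: x=[6.7400] v=[-1.5879]
Step 16: x=[6.6563] v=[-1.6746]
Step 17: x=[6.5684] v=[-1.7577]
Step 18: x=[6.4765] v=[-1.8371]
Step 19: x=[6.3809] v=[-1.9126]
Step 20: x=[6.2817] v=[-1.9840]
Step 21: x=[6.1791] v=[-2.0512]
Step 22: x=[6.0734] v=[-2.1141]
Step 23: x=[5.9648] v=[-2.1725]
Step 24: x=[5.8535] v=[-2.2263]
Step 25: x=[5.7397] v=[-2.2753]
Step 26: x=[5.6237] v=[-2.3195]
Step 27: x=[5.5058] v=[-2.3588]
Step 28: x=[5.3862] v=[-2.3930]
Step 29: x=[5.2651] v=[-2.4222]
Step 30: x=[5.1428] v=[-2.4462]
Step 31: x=[5.0196] v=[-2.4650]
Step 32: x=[4.8957] v=[-2.4786]
Step 33: x=[4.7714] v=[-2.4869]
Step 34: x=[4.6469] v=[-2.4899]
Step 35: x=[4.5225] v=[-2.4876]
Step 36: x=[4.3985] v=[-2.4801]
Step 37: x=[4.2751] v=[-2.4673]
Step 38: x=[4.1526] v=[-2.4492]
Step 39: x=[4.0313] v=[-2.4259]
Step 40: x=[3.9114] v=[-2.3975]
Step 41: x=[3.7932] v=[-2.3640]
Step 42: x=[3.6769] v=[-2.3255]
Step 43: x=[3.5628] v=[-2.2820]
Step 44: x=[3.4511] v=[-2.2337]
Step 45: x=[3.3421] v=[-2.1806]
Step 46: x=[3.2360] v=[-2.1229]
Step 47: x=[3.1330] v=[-2.0607]
Step 48: x=[3.0333] v=[-1.9941]
Step 49: x=[2.9371] v=[-1.9233]
Step 50: x=[2.8447] v=[-1.8484]
Step 51: x=[2.7562] v=[-1.7696]
Step 52: x=[2.6719] v=[-1.6870]
Step 53: x=[2.5919] v=[-1.6008]
Step 54: x=[2.5163] v=[-1.5112]
Step 55: x=[2.4454] v=[-1.4184]
Step 56: x=[2.3793] v=[-1.3226]
Step 57: x=[2.3181] v=[-1.2240]
Step 58: x=[2.2620] v=[-1.1228]
Step 59: x=[2.2110] v=[-1.0192]
Step 60: x=[2.1653] v=[-0.9134]
Step 61: x=[2.1250] v=[-0.8057]
Step 62: x=[2.0902] v=[-0.6963]
Step 63: x=[2.0609] v=[-0.5854]
Step 64: x=[2.0372] v=[-0.4732]
Step 65: x=[2.0192] v=[-0.3600]
v[0] did not become non-negative within 65 steps; using fallback time=3.2500

Answer: 3.2500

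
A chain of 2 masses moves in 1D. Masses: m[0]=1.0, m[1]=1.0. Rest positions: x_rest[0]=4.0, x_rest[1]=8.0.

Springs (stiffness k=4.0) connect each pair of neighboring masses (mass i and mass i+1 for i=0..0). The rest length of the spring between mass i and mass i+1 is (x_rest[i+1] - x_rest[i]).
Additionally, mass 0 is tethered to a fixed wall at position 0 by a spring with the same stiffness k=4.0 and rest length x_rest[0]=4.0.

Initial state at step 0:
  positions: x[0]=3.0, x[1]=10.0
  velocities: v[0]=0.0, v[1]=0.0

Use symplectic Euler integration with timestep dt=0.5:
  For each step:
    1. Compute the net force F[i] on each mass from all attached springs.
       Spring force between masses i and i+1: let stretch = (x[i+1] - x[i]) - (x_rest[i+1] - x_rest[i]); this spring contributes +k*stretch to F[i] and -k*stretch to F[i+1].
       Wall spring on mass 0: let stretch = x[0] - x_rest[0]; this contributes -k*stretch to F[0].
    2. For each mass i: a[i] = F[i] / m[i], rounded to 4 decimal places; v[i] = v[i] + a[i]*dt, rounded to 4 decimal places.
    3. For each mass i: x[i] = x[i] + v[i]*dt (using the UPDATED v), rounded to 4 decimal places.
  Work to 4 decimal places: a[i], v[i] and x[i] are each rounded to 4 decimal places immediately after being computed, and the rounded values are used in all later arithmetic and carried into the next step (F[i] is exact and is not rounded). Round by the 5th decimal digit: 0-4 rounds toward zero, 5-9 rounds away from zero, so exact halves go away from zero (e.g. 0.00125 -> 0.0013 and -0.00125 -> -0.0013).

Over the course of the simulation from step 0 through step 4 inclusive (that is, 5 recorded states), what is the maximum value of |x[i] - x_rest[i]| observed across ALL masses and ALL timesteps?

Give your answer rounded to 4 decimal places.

Step 0: x=[3.0000 10.0000] v=[0.0000 0.0000]
Step 1: x=[7.0000 7.0000] v=[8.0000 -6.0000]
Step 2: x=[4.0000 8.0000] v=[-6.0000 2.0000]
Step 3: x=[1.0000 9.0000] v=[-6.0000 2.0000]
Step 4: x=[5.0000 6.0000] v=[8.0000 -6.0000]
Max displacement = 3.0000

Answer: 3.0000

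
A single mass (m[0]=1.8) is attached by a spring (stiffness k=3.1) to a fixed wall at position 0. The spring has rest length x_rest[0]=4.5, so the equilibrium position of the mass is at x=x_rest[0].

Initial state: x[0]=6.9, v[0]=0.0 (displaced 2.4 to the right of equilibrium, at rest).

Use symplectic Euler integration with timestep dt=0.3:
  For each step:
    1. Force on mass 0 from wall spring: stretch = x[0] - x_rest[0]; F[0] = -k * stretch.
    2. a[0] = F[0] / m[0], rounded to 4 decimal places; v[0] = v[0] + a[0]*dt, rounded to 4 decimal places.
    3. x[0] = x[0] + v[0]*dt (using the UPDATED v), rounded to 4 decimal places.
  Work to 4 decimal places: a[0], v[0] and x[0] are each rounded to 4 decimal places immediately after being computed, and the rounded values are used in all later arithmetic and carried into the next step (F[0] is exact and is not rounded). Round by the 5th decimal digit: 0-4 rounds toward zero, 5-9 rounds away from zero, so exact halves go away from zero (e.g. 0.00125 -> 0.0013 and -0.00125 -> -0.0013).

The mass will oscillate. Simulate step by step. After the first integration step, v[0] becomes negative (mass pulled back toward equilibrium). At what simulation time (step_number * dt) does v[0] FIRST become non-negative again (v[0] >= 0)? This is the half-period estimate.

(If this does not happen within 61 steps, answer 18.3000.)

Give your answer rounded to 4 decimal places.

Answer: 2.4000

Derivation:
Step 0: x=[6.9000] v=[0.0000]
Step 1: x=[6.5280] v=[-1.2400]
Step 2: x=[5.8417] v=[-2.2878]
Step 3: x=[4.9474] v=[-2.9810]
Step 4: x=[3.9837] v=[-3.2122]
Step 5: x=[3.1001] v=[-2.9454]
Step 6: x=[2.4335] v=[-2.2221]
Step 7: x=[2.0872] v=[-1.1544]
Step 8: x=[2.1149] v=[0.0922]
First v>=0 after going negative at step 8, time=2.4000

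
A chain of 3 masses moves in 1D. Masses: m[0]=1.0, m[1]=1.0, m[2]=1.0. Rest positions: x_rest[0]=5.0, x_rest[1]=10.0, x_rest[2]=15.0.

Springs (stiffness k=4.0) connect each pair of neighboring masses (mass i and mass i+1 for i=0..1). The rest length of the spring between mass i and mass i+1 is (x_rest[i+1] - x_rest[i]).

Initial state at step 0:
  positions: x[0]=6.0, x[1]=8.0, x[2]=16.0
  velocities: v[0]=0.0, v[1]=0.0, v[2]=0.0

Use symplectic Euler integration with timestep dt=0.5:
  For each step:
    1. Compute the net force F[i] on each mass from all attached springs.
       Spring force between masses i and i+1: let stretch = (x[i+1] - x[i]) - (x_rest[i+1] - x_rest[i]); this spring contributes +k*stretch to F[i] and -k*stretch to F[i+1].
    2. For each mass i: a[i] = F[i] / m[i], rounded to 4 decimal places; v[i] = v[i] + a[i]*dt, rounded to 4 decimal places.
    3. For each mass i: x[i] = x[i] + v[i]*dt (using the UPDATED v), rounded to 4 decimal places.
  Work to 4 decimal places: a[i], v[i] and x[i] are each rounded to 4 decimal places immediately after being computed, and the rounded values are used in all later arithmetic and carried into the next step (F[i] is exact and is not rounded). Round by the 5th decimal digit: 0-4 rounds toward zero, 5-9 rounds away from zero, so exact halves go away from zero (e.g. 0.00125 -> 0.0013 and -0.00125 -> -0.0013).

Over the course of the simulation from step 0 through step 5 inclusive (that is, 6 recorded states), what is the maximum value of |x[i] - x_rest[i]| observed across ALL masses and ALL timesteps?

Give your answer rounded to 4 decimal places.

Step 0: x=[6.0000 8.0000 16.0000] v=[0.0000 0.0000 0.0000]
Step 1: x=[3.0000 14.0000 13.0000] v=[-6.0000 12.0000 -6.0000]
Step 2: x=[6.0000 8.0000 16.0000] v=[6.0000 -12.0000 6.0000]
Step 3: x=[6.0000 8.0000 16.0000] v=[0.0000 0.0000 0.0000]
Step 4: x=[3.0000 14.0000 13.0000] v=[-6.0000 12.0000 -6.0000]
Step 5: x=[6.0000 8.0000 16.0000] v=[6.0000 -12.0000 6.0000]
Max displacement = 4.0000

Answer: 4.0000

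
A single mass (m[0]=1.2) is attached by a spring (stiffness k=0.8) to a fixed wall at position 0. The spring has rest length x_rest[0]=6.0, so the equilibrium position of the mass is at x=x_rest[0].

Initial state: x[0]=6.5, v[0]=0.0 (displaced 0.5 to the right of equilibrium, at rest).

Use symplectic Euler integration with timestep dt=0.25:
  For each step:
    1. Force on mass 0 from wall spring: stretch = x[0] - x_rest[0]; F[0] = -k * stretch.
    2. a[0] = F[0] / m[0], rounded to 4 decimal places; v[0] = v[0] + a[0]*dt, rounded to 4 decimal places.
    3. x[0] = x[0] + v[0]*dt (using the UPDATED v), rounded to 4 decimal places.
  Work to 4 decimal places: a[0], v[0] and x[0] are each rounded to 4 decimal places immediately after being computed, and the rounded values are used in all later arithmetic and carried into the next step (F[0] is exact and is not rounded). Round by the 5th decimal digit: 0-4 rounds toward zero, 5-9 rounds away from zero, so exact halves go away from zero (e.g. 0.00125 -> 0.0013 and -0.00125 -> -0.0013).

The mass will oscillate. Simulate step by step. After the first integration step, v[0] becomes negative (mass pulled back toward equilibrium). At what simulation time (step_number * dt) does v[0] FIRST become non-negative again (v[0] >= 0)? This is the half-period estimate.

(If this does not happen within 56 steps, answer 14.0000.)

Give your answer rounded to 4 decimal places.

Step 0: x=[6.5000] v=[0.0000]
Step 1: x=[6.4792] v=[-0.0833]
Step 2: x=[6.4384] v=[-0.1632]
Step 3: x=[6.3793] v=[-0.2363]
Step 4: x=[6.3044] v=[-0.2995]
Step 5: x=[6.2169] v=[-0.3502]
Step 6: x=[6.1203] v=[-0.3864]
Step 7: x=[6.0187] v=[-0.4065]
Step 8: x=[5.9163] v=[-0.4096]
Step 9: x=[5.8174] v=[-0.3957]
Step 10: x=[5.7261] v=[-0.3653]
Step 11: x=[5.6462] v=[-0.3197]
Step 12: x=[5.5810] v=[-0.2607]
Step 13: x=[5.5333] v=[-0.1909]
Step 14: x=[5.5050] v=[-0.1131]
Step 15: x=[5.4974] v=[-0.0306]
Step 16: x=[5.5107] v=[0.0532]
First v>=0 after going negative at step 16, time=4.0000

Answer: 4.0000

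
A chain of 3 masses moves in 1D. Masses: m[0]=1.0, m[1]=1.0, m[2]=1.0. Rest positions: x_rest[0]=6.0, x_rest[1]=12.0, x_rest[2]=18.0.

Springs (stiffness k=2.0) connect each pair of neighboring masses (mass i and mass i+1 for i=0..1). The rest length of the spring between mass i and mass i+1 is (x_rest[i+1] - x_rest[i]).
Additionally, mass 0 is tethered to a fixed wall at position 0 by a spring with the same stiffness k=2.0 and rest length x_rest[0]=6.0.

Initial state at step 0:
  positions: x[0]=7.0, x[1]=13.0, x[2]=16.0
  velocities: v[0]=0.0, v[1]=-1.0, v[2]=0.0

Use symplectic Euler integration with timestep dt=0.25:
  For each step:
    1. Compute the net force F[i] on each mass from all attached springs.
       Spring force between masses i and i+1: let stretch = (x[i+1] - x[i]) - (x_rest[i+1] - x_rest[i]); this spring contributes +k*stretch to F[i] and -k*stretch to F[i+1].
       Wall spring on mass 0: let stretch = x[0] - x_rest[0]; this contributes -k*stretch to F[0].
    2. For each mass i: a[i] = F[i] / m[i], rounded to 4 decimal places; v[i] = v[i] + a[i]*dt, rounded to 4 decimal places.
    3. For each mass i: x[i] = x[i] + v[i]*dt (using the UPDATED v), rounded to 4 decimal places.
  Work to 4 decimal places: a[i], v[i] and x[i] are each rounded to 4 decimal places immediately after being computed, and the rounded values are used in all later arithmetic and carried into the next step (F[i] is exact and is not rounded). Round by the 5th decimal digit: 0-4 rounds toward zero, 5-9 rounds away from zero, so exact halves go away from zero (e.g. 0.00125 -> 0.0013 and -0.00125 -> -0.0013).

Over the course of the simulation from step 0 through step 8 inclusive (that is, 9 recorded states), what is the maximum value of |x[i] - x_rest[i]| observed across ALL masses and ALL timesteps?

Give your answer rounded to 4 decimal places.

Answer: 2.2682

Derivation:
Step 0: x=[7.0000 13.0000 16.0000] v=[0.0000 -1.0000 0.0000]
Step 1: x=[6.8750 12.3750 16.3750] v=[-0.5000 -2.5000 1.5000]
Step 2: x=[6.5781 11.5625 17.0000] v=[-1.1875 -3.2500 2.5000]
Step 3: x=[6.0820 10.8066 17.6953] v=[-1.9844 -3.0235 2.7813]
Step 4: x=[5.4162 10.3212 18.2796] v=[-2.6631 -1.9415 2.3370]
Step 5: x=[4.6865 10.2175 18.6191] v=[-2.9187 -0.4148 1.3578]
Step 6: x=[4.0624 10.4726 18.6584] v=[-2.4965 1.0205 0.1570]
Step 7: x=[3.7318 10.9497 18.4244] v=[-1.3226 1.9083 -0.9359]
Step 8: x=[3.8369 11.4589 18.0061] v=[0.4205 2.0367 -1.6733]
Max displacement = 2.2682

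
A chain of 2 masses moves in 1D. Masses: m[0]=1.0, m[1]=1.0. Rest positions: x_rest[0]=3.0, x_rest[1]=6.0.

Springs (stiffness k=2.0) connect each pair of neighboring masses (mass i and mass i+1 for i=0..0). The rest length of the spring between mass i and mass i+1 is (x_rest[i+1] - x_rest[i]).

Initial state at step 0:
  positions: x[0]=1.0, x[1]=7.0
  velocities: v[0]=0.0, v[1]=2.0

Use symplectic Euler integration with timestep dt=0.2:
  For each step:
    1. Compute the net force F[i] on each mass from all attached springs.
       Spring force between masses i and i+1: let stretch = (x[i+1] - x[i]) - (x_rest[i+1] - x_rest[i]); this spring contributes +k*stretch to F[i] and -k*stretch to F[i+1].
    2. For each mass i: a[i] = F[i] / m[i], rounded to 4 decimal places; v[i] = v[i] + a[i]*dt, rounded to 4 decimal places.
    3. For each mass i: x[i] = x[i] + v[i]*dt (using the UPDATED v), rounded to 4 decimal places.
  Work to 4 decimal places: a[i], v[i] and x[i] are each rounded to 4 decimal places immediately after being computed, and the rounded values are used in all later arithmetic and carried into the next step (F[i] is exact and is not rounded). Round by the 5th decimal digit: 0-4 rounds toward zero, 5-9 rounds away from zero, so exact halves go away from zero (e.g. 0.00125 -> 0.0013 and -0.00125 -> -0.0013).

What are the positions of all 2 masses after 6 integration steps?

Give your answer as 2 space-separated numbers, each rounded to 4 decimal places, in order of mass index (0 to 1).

Step 0: x=[1.0000 7.0000] v=[0.0000 2.0000]
Step 1: x=[1.2400 7.1600] v=[1.2000 0.8000]
Step 2: x=[1.7136 7.0864] v=[2.3680 -0.3680]
Step 3: x=[2.3770 6.8230] v=[3.3171 -1.3171]
Step 4: x=[3.1561 6.4439] v=[3.8955 -1.8955]
Step 5: x=[3.9582 6.0418] v=[4.0106 -2.0106]
Step 6: x=[4.6870 5.7130] v=[3.6440 -1.6440]

Answer: 4.6870 5.7130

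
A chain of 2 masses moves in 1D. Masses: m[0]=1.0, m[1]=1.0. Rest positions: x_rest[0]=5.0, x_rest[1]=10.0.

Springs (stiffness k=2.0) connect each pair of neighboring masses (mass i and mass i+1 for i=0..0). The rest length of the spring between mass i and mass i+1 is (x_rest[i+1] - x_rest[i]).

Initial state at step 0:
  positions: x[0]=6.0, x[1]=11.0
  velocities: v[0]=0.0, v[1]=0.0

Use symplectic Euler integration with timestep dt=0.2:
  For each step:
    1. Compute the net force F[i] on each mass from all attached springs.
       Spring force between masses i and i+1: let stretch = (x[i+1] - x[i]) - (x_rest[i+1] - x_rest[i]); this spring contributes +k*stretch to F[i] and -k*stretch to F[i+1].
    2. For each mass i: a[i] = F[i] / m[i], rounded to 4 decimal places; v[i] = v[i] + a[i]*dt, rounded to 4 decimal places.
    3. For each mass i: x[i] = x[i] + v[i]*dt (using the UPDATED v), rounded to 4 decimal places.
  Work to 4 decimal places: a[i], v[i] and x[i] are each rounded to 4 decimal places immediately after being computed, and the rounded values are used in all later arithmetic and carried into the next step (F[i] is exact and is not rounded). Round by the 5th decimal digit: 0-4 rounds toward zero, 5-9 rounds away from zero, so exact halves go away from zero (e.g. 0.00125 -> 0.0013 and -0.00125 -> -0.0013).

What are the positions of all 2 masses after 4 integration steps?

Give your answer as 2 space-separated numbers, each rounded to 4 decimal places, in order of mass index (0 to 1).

Step 0: x=[6.0000 11.0000] v=[0.0000 0.0000]
Step 1: x=[6.0000 11.0000] v=[0.0000 0.0000]
Step 2: x=[6.0000 11.0000] v=[0.0000 0.0000]
Step 3: x=[6.0000 11.0000] v=[0.0000 0.0000]
Step 4: x=[6.0000 11.0000] v=[0.0000 0.0000]

Answer: 6.0000 11.0000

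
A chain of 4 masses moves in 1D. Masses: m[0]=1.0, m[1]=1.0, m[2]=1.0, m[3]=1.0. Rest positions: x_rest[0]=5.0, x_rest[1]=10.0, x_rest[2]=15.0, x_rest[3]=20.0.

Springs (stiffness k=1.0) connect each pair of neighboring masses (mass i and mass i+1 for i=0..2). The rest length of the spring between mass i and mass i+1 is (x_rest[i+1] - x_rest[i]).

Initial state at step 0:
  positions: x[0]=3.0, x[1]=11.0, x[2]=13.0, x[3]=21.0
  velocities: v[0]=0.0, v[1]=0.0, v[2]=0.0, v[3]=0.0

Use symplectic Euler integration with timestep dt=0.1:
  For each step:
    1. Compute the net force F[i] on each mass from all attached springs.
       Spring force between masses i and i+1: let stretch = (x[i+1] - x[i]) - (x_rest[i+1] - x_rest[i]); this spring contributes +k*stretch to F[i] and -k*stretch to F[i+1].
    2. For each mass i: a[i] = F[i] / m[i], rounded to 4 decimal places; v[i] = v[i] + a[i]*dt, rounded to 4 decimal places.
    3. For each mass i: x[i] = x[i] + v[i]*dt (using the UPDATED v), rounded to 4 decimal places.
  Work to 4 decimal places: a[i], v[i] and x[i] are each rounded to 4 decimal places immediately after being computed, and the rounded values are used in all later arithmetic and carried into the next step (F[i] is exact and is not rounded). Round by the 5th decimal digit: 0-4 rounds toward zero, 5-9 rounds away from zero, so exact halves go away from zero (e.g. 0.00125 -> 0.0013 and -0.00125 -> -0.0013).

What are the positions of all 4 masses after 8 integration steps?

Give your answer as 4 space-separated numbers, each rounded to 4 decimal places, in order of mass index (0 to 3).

Answer: 3.9043 9.2490 14.7511 20.0957

Derivation:
Step 0: x=[3.0000 11.0000 13.0000 21.0000] v=[0.0000 0.0000 0.0000 0.0000]
Step 1: x=[3.0300 10.9400 13.0600 20.9700] v=[0.3000 -0.6000 0.6000 -0.3000]
Step 2: x=[3.0891 10.8221 13.1779 20.9109] v=[0.5910 -1.1790 1.1790 -0.5910]
Step 3: x=[3.1755 10.6504 13.3496 20.8245] v=[0.8643 -1.7167 1.7167 -0.8643]
Step 4: x=[3.2867 10.4310 13.5690 20.7133] v=[1.1118 -2.1943 2.1943 -1.1118]
Step 5: x=[3.4193 10.1715 13.8285 20.5807] v=[1.3262 -2.5949 2.5949 -1.3262]
Step 6: x=[3.5694 9.8811 14.1189 20.4306] v=[1.5014 -2.9044 2.9044 -1.5014]
Step 7: x=[3.7327 9.5699 14.4301 20.2673] v=[1.6326 -3.1118 3.1118 -1.6326]
Step 8: x=[3.9043 9.2490 14.7511 20.0957] v=[1.7163 -3.2095 3.2095 -1.7163]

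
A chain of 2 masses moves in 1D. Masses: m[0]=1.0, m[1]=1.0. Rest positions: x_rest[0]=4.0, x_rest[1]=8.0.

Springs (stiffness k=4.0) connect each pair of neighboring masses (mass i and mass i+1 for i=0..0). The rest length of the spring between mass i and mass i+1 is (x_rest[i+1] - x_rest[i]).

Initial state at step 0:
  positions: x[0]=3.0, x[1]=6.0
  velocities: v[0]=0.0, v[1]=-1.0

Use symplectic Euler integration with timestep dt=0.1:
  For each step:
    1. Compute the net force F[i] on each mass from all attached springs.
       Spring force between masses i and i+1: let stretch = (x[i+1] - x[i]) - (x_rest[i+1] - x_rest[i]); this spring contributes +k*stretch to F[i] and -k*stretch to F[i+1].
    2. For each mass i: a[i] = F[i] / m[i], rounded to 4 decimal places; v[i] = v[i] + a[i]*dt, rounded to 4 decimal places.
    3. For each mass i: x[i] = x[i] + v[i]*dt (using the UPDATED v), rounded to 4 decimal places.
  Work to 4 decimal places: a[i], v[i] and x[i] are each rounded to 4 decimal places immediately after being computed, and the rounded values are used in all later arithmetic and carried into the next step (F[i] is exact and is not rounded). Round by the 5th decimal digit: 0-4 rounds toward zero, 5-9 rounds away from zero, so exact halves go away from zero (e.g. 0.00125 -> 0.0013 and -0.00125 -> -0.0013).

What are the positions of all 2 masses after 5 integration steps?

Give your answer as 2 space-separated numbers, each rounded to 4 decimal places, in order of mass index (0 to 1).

Step 0: x=[3.0000 6.0000] v=[0.0000 -1.0000]
Step 1: x=[2.9600 5.9400] v=[-0.4000 -0.6000]
Step 2: x=[2.8792 5.9208] v=[-0.8080 -0.1920]
Step 3: x=[2.7601 5.9399] v=[-1.1914 0.1914]
Step 4: x=[2.6082 5.9919] v=[-1.5195 0.5195]
Step 5: x=[2.4316 6.0685] v=[-1.7660 0.7660]

Answer: 2.4316 6.0685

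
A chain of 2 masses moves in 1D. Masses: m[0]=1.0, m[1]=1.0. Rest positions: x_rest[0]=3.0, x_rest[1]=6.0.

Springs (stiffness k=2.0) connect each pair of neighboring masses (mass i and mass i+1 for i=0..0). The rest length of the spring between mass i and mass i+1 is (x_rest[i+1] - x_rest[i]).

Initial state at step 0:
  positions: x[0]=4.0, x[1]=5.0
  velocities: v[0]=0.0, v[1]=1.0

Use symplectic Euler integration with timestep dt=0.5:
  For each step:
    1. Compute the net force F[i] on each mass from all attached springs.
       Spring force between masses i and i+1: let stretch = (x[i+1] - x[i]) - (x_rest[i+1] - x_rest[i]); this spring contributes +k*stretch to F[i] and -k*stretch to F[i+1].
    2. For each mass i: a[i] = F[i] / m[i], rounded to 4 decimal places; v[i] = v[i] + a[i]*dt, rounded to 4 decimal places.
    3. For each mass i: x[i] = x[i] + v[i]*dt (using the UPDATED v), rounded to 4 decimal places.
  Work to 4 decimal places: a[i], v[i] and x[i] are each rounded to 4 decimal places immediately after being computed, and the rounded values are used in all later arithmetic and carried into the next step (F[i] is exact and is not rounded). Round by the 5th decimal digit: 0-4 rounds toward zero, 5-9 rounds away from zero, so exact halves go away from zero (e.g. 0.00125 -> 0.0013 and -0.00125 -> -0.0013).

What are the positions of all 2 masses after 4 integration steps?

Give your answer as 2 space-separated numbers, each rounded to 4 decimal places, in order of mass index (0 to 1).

Answer: 4.2500 6.7500

Derivation:
Step 0: x=[4.0000 5.0000] v=[0.0000 1.0000]
Step 1: x=[3.0000 6.5000] v=[-2.0000 3.0000]
Step 2: x=[2.2500 7.7500] v=[-1.5000 2.5000]
Step 3: x=[2.7500 7.7500] v=[1.0000 0.0000]
Step 4: x=[4.2500 6.7500] v=[3.0000 -2.0000]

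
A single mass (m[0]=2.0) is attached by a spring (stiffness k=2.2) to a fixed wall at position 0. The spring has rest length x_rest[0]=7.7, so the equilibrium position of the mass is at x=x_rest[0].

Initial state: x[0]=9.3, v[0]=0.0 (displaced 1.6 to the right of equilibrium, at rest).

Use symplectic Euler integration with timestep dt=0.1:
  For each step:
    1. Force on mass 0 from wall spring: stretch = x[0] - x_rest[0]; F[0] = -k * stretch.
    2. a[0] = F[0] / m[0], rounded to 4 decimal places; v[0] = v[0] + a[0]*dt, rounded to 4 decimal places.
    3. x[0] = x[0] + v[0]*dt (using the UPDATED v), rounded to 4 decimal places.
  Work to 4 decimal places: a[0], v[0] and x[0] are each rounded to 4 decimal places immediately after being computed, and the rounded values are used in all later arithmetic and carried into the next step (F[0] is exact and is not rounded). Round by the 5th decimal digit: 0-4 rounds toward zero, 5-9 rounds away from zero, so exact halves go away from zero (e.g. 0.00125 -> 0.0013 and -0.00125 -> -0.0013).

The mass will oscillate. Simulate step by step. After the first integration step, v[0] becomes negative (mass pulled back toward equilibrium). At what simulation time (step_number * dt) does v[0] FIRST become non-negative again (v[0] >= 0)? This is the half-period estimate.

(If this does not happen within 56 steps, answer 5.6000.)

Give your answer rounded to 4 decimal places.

Step 0: x=[9.3000] v=[0.0000]
Step 1: x=[9.2824] v=[-0.1760]
Step 2: x=[9.2474] v=[-0.3501]
Step 3: x=[9.1954] v=[-0.5203]
Step 4: x=[9.1269] v=[-0.6848]
Step 5: x=[9.0427] v=[-0.8418]
Step 6: x=[8.9438] v=[-0.9895]
Step 7: x=[8.8312] v=[-1.1263]
Step 8: x=[8.7061] v=[-1.2507]
Step 9: x=[8.5700] v=[-1.3614]
Step 10: x=[8.4243] v=[-1.4571]
Step 11: x=[8.2706] v=[-1.5368]
Step 12: x=[8.1106] v=[-1.5996]
Step 13: x=[7.9461] v=[-1.6448]
Step 14: x=[7.7789] v=[-1.6719]
Step 15: x=[7.6108] v=[-1.6806]
Step 16: x=[7.4437] v=[-1.6708]
Step 17: x=[7.2794] v=[-1.6426]
Step 18: x=[7.1198] v=[-1.5963]
Step 19: x=[6.9666] v=[-1.5325]
Step 20: x=[6.8214] v=[-1.4518]
Step 21: x=[6.6859] v=[-1.3552]
Step 22: x=[6.5615] v=[-1.2437]
Step 23: x=[6.4497] v=[-1.1185]
Step 24: x=[6.3516] v=[-0.9810]
Step 25: x=[6.2683] v=[-0.8327]
Step 26: x=[6.2008] v=[-0.6752]
Step 27: x=[6.1498] v=[-0.5103]
Step 28: x=[6.1158] v=[-0.3398]
Step 29: x=[6.0993] v=[-0.1655]
Step 30: x=[6.1004] v=[0.0106]
First v>=0 after going negative at step 30, time=3.0000

Answer: 3.0000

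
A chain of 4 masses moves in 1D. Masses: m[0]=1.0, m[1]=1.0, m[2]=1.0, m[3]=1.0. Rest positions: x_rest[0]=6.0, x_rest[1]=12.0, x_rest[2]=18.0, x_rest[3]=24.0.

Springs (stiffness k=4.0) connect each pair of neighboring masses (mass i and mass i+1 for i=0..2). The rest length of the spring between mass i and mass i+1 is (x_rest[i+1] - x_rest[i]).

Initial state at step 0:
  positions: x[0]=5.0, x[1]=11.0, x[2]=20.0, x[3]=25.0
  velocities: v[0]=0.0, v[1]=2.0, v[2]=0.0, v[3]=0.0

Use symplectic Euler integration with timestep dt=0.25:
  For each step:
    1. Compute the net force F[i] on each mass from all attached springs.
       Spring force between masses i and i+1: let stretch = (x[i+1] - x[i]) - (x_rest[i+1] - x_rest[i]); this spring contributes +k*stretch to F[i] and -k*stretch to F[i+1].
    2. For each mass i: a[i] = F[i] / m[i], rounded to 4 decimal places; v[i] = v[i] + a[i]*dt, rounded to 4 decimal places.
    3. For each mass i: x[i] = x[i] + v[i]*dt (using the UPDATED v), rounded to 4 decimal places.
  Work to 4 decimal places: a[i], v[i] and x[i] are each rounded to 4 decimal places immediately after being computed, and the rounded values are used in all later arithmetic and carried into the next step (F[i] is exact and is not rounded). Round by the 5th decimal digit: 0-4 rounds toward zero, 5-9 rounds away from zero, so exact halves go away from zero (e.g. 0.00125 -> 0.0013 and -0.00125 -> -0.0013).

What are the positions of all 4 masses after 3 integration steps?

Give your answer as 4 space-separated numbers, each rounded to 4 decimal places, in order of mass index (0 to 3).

Answer: 6.1406 13.6094 17.5156 25.2344

Derivation:
Step 0: x=[5.0000 11.0000 20.0000 25.0000] v=[0.0000 2.0000 0.0000 0.0000]
Step 1: x=[5.0000 12.2500 19.0000 25.2500] v=[0.0000 5.0000 -4.0000 1.0000]
Step 2: x=[5.3125 13.3750 17.8750 25.4375] v=[1.2500 4.5000 -4.5000 0.7500]
Step 3: x=[6.1406 13.6094 17.5156 25.2344] v=[3.3125 0.9375 -1.4375 -0.8125]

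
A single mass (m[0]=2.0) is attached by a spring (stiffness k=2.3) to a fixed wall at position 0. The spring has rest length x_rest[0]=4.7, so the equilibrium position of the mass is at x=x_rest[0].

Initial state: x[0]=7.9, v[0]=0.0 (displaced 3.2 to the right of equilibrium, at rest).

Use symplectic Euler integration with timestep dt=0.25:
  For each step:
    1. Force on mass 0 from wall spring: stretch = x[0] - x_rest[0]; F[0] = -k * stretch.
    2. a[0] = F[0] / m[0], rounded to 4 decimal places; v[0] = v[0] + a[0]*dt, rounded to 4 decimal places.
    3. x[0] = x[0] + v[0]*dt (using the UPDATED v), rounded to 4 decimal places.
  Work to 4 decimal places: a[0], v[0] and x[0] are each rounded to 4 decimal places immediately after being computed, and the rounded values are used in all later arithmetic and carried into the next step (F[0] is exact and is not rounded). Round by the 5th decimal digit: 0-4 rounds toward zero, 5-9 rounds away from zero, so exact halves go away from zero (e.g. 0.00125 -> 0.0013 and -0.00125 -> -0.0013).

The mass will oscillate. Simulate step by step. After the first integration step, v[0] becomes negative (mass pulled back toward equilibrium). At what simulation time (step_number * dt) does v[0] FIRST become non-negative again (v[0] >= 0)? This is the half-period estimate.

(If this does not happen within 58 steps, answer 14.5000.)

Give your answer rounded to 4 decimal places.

Answer: 3.0000

Derivation:
Step 0: x=[7.9000] v=[0.0000]
Step 1: x=[7.6700] v=[-0.9200]
Step 2: x=[7.2265] v=[-1.7739]
Step 3: x=[6.6014] v=[-2.5003]
Step 4: x=[5.8397] v=[-3.0470]
Step 5: x=[4.9960] v=[-3.3747]
Step 6: x=[4.1311] v=[-3.4598]
Step 7: x=[3.3070] v=[-3.2963]
Step 8: x=[2.5831] v=[-2.8958]
Step 9: x=[2.0113] v=[-2.2872]
Step 10: x=[1.6328] v=[-1.5142]
Step 11: x=[1.4747] v=[-0.6324]
Step 12: x=[1.5484] v=[0.2949]
First v>=0 after going negative at step 12, time=3.0000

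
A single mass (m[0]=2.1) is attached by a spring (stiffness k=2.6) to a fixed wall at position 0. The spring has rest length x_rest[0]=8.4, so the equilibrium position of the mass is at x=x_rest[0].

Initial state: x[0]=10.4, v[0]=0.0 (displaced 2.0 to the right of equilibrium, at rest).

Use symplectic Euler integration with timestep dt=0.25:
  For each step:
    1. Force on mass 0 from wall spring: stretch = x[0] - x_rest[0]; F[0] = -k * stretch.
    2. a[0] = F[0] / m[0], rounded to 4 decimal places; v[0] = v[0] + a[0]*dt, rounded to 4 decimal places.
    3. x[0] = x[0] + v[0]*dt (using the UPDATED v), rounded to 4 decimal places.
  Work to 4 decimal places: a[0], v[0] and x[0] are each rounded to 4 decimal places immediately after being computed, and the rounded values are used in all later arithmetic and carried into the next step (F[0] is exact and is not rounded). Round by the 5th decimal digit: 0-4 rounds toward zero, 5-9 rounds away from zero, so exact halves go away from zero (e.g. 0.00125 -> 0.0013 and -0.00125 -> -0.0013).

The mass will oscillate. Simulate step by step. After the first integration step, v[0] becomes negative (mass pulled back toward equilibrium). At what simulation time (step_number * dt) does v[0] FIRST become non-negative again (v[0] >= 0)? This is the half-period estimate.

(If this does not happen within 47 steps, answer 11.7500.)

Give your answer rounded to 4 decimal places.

Answer: 3.0000

Derivation:
Step 0: x=[10.4000] v=[0.0000]
Step 1: x=[10.2452] v=[-0.6191]
Step 2: x=[9.9477] v=[-1.1902]
Step 3: x=[9.5304] v=[-1.6693]
Step 4: x=[9.0256] v=[-2.0192]
Step 5: x=[8.4724] v=[-2.2129]
Step 6: x=[7.9136] v=[-2.2353]
Step 7: x=[7.3924] v=[-2.0848]
Step 8: x=[6.9492] v=[-1.7729]
Step 9: x=[6.6182] v=[-1.3239]
Step 10: x=[6.4251] v=[-0.7724]
Step 11: x=[6.3848] v=[-0.1611]
Step 12: x=[6.5005] v=[0.4627]
First v>=0 after going negative at step 12, time=3.0000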